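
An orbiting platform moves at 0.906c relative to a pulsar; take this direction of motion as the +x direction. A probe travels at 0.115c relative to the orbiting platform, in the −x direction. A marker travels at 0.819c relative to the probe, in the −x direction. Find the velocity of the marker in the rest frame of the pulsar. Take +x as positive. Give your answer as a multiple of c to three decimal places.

Apply u = (u' + v)/(1 + u'v/c²) successively, working outward toward the pulsar.
Start: velocity of the orbiting platform relative to the pulsar = 0.9060c.
Compose with the probe (u' = -0.115 in the orbiting platform frame): u_1 = (-0.115 + 0.906) / (1 + (-0.115)·0.906) = 0.7910/0.8958 = 0.8830.
Compose with the marker (u' = -0.819 in the probe frame): u_2 = (-0.819 + 0.883) / (1 + (-0.819)·0.883) = 0.0640/0.2768 = 0.2312.

+0.231c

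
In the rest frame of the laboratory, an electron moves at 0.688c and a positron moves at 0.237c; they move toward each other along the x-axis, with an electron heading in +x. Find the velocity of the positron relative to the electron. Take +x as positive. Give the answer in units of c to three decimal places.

β_A = 0.688, β_B = -0.237.
Transform to A's frame with the inverse velocity-addition law: u' = (u − v)/(1 − uv/c²), taking u = β_B and v = β_A.
u' = (-0.237 − 0.688) / (1 − (0.688)(-0.237)) = -0.9250/1.1631 = -0.7953.

-0.795c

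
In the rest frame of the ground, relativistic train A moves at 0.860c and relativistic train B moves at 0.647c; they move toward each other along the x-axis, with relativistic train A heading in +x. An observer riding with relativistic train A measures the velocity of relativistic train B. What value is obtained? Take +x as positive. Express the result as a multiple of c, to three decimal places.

β_A = 0.860, β_B = -0.647.
Transform to A's frame with the inverse velocity-addition law: u' = (u − v)/(1 − uv/c²), taking u = β_B and v = β_A.
u' = (-0.647 − 0.860) / (1 − (0.860)(-0.647)) = -1.5070/1.5564 = -0.9682.

-0.968c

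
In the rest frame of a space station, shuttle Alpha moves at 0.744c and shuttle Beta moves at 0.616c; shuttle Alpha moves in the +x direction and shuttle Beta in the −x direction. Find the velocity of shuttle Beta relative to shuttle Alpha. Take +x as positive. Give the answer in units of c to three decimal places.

-0.933c

β_A = 0.744, β_B = -0.616.
Transform to A's frame with the inverse velocity-addition law: u' = (u − v)/(1 − uv/c²), taking u = β_B and v = β_A.
u' = (-0.616 − 0.744) / (1 − (0.744)(-0.616)) = -1.3600/1.4583 = -0.9326.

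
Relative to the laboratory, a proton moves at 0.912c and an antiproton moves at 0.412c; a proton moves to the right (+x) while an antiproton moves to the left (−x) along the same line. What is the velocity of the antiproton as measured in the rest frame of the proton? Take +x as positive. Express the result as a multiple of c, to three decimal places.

β_A = 0.912, β_B = -0.412.
Transform to A's frame with the inverse velocity-addition law: u' = (u − v)/(1 − uv/c²), taking u = β_B and v = β_A.
u' = (-0.412 − 0.912) / (1 − (0.912)(-0.412)) = -1.3240/1.3757 = -0.9624.

-0.962c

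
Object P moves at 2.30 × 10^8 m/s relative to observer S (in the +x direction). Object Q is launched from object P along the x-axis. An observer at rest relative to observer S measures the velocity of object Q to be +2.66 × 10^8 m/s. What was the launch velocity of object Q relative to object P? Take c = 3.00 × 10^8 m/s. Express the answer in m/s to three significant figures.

+1.12 × 10^8 m/s

v = 0.767c, u = 0.887c.
Invert the composition law: u' = (u − v)/(1 − uv/c²).
u' = (0.887 − 0.767) / (1 − (0.887)(0.767)) = 0.1200/0.3202 = 0.3747.
u' = 0.3747 × 3.00 × 10^8 m/s.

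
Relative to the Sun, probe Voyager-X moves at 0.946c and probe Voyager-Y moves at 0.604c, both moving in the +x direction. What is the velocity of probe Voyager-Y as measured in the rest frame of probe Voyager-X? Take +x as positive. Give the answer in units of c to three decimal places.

-0.798c

β_A = 0.946, β_B = 0.604.
Transform to A's frame with the inverse velocity-addition law: u' = (u − v)/(1 − uv/c²), taking u = β_B and v = β_A.
u' = (0.604 − 0.946) / (1 − (0.946)(0.604)) = -0.3420/0.4286 = -0.7979.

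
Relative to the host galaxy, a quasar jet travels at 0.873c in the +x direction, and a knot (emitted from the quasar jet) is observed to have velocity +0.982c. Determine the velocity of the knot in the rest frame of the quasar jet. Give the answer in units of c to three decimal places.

Invert the composition law: u' = (u − v)/(1 − uv/c²).
u' = (0.982 − 0.873) / (1 − (0.982)(0.873)) = 0.1090/0.1427 = 0.7638.

+0.764c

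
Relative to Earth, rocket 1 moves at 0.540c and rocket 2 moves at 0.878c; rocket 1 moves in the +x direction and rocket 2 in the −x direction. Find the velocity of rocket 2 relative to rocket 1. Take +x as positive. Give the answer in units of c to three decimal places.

-0.962c

β_A = 0.540, β_B = -0.878.
Transform to A's frame with the inverse velocity-addition law: u' = (u − v)/(1 − uv/c²), taking u = β_B and v = β_A.
u' = (-0.878 − 0.540) / (1 − (0.540)(-0.878)) = -1.4180/1.4741 = -0.9619.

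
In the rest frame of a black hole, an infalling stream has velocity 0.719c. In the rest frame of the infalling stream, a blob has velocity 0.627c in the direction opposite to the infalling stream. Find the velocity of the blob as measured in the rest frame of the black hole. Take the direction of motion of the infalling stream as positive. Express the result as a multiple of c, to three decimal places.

With v = 0.719 and u' = -0.627 (in units of c),
u = (u' + v)/(1 + u'v/c²):
u = (-0.627 + 0.719) / (1 + (-0.627)·0.719) = 0.0920/0.5492 = 0.1675

+0.168c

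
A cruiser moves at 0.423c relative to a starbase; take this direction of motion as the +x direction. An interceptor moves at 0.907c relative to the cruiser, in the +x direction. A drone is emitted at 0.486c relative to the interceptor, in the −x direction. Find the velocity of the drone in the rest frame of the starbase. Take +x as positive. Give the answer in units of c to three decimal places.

Apply u = (u' + v)/(1 + u'v/c²) successively, working outward toward the starbase.
Start: velocity of the cruiser relative to the starbase = 0.4230c.
Compose with the interceptor (u' = 0.907 in the cruiser frame): u_1 = (0.907 + 0.423) / (1 + 0.907·0.423) = 1.3300/1.3837 = 0.9612.
Compose with the drone (u' = -0.486 in the interceptor frame): u_2 = (-0.486 + 0.961) / (1 + (-0.486)·0.961) = 0.4752/0.5328 = 0.8918.

+0.892c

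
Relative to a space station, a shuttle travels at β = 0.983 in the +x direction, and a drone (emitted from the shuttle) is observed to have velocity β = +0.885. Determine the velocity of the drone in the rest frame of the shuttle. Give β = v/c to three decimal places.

β = -0.754

Invert the composition law: u' = (u − v)/(1 − uv/c²).
u' = (0.885 − 0.983) / (1 − (0.885)(0.983)) = -0.0980/0.1300 = -0.7536.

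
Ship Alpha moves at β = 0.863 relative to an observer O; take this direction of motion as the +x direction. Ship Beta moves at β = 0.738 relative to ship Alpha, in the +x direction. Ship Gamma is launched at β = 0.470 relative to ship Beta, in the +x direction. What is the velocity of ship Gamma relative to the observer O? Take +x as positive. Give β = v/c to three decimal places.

β = 0.992

Apply u = (u' + v)/(1 + u'v/c²) successively, working outward toward the observer O.
Start: velocity of ship Alpha relative to the observer O = 0.8630c.
Compose with ship Beta (u' = 0.738 in ship Alpha frame): u_1 = (0.738 + 0.863) / (1 + 0.738·0.863) = 1.6010/1.6369 = 0.9781.
Compose with ship Gamma (u' = 0.470 in ship Beta frame): u_2 = (0.470 + 0.978) / (1 + 0.470·0.978) = 1.4481/1.4597 = 0.9920.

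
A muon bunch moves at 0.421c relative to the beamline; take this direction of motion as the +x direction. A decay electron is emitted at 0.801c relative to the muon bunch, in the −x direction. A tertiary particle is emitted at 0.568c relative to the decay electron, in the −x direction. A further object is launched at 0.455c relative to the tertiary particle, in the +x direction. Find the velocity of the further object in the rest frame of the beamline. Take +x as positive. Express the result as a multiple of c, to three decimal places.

Apply u = (u' + v)/(1 + u'v/c²) successively, working outward toward the beamline.
Start: velocity of the muon bunch relative to the beamline = 0.4210c.
Compose with the decay electron (u' = -0.801 in the muon bunch frame): u_1 = (-0.801 + 0.421) / (1 + (-0.801)·0.421) = -0.3800/0.6628 = -0.5733.
Compose with the tertiary particle (u' = -0.568 in the decay electron frame): u_2 = (-0.568 + (-0.573)) / (1 + (-0.568)·(-0.573)) = -1.1413/1.3257 = -0.8610.
Compose with the further object (u' = 0.455 in the tertiary particle frame): u_3 = (0.455 + (-0.861)) / (1 + 0.455·(-0.861)) = -0.4060/0.6083 = -0.6674.

-0.667c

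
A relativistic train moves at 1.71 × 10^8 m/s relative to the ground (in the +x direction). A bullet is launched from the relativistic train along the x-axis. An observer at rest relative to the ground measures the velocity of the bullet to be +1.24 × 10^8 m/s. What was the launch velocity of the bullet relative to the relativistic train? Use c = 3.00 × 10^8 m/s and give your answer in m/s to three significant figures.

-6.15 × 10^7 m/s

v = 0.570c, u = 0.413c.
Invert the composition law: u' = (u − v)/(1 − uv/c²).
u' = (0.413 − 0.570) / (1 − (0.413)(0.570)) = -0.1567/0.7644 = -0.2050.
u' = -0.2050 × 3.00 × 10^8 m/s.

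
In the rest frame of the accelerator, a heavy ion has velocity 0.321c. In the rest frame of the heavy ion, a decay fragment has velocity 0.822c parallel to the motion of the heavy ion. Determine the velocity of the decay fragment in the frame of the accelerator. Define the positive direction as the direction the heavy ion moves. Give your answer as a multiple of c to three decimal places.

With v = 0.321 and u' = 0.822 (in units of c),
u = (u' + v)/(1 + u'v/c²):
u = (0.822 + 0.321) / (1 + 0.822·0.321) = 1.1430/1.2639 = 0.9044

0.904c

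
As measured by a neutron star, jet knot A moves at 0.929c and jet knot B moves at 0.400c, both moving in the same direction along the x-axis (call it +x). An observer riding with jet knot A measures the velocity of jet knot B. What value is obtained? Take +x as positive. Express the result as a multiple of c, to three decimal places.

-0.842c

β_A = 0.929, β_B = 0.400.
Transform to A's frame with the inverse velocity-addition law: u' = (u − v)/(1 − uv/c²), taking u = β_B and v = β_A.
u' = (0.400 − 0.929) / (1 − (0.929)(0.400)) = -0.5290/0.6284 = -0.8418.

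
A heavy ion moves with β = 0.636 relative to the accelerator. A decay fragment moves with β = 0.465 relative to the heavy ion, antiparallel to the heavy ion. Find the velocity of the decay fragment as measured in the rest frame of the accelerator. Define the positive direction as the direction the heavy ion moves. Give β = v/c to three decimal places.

β = +0.243

With v = 0.636 and u' = -0.465 (in units of c),
u = (u' + v)/(1 + u'v/c²):
u = (-0.465 + 0.636) / (1 + (-0.465)·0.636) = 0.1710/0.7043 = 0.2428
(Galilean addition would give +0.171c.)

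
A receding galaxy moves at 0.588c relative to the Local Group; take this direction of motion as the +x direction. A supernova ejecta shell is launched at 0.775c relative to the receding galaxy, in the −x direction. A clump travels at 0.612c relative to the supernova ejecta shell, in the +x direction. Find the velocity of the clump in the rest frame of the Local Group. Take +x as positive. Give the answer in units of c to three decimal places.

Apply u = (u' + v)/(1 + u'v/c²) successively, working outward toward the Local Group.
Start: velocity of the receding galaxy relative to the Local Group = 0.5880c.
Compose with the supernova ejecta shell (u' = -0.775 in the receding galaxy frame): u_1 = (-0.775 + 0.588) / (1 + (-0.775)·0.588) = -0.1870/0.5443 = -0.3436.
Compose with the clump (u' = 0.612 in the supernova ejecta shell frame): u_2 = (0.612 + (-0.344)) / (1 + 0.612·(-0.344)) = 0.2684/0.7897 = 0.3399.

+0.340c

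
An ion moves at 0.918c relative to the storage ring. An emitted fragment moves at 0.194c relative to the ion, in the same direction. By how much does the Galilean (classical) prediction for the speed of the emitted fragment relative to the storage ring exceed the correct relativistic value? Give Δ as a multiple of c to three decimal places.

Galilean: u_cl = 0.194 + 0.918 = 1.1120.
Relativistic: u_rel = (0.194 + 0.918) / (1 + 0.194·0.918) = 1.1120/1.1781 = 0.9439.
Δ = 1.1120 − 0.9439 = 0.1681.
(The classical prediction exceeds c; the relativistic result does not.)

Δ = 0.168c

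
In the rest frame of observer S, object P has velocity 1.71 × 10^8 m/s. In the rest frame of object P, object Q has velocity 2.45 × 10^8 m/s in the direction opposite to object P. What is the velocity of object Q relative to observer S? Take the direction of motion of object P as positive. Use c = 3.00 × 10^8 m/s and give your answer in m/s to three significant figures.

In units of c (dividing by 3.00 × 10^8 m/s): v = 0.570, u' = -0.817.
u = (u' + v)/(1 + u'v/c²):
u = (-0.817 + 0.570) / (1 + (-0.817)·0.570) = -0.2467/0.5345 = -0.4615
Converting back: u = -0.4615 × 3.00 × 10^8 m/s.

-1.38 × 10^8 m/s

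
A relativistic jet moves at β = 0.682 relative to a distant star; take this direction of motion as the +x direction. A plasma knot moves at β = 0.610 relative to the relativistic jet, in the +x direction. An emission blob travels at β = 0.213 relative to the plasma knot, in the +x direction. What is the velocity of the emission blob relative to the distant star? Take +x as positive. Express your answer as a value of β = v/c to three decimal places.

Apply u = (u' + v)/(1 + u'v/c²) successively, working outward toward the distant star.
Start: velocity of the relativistic jet relative to the distant star = 0.6820c.
Compose with the plasma knot (u' = 0.610 in the relativistic jet frame): u_1 = (0.610 + 0.682) / (1 + 0.610·0.682) = 1.2920/1.4160 = 0.9124.
Compose with the emission blob (u' = 0.213 in the plasma knot frame): u_2 = (0.213 + 0.912) / (1 + 0.213·0.912) = 1.1254/1.1943 = 0.9423.

β = 0.942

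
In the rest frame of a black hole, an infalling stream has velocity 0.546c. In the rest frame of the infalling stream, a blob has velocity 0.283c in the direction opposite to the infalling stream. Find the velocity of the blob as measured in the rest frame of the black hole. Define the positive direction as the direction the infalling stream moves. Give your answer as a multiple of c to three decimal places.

+0.311c

With v = 0.546 and u' = -0.283 (in units of c),
u = (u' + v)/(1 + u'v/c²):
u = (-0.283 + 0.546) / (1 + (-0.283)·0.546) = 0.2630/0.8455 = 0.3111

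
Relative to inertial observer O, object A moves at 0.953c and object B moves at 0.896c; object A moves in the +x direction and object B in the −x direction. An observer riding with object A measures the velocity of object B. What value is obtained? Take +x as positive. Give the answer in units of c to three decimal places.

β_A = 0.953, β_B = -0.896.
Transform to A's frame with the inverse velocity-addition law: u' = (u − v)/(1 − uv/c²), taking u = β_B and v = β_A.
u' = (-0.896 − 0.953) / (1 − (0.953)(-0.896)) = -1.8490/1.8539 = -0.9974.

-0.997c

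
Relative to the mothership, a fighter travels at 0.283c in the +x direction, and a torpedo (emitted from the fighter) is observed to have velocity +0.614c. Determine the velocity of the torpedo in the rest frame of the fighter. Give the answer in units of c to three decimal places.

+0.401c

Invert the composition law: u' = (u − v)/(1 − uv/c²).
u' = (0.614 − 0.283) / (1 − (0.614)(0.283)) = 0.3310/0.8262 = 0.4006.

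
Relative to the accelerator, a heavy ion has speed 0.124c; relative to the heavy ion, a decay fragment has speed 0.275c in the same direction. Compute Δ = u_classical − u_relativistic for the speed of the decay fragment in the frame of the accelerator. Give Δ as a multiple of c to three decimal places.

Galilean: u_cl = 0.275 + 0.124 = 0.3990.
Relativistic: u_rel = (0.275 + 0.124) / (1 + 0.275·0.124) = 0.3990/1.0341 = 0.3858.
Δ = 0.3990 − 0.3858 = 0.0132.

Δ = 0.013c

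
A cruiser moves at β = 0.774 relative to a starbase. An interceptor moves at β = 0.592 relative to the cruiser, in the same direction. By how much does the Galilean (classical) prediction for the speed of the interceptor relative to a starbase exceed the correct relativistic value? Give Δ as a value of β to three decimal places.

Galilean: u_cl = 0.592 + 0.774 = 1.3660.
Relativistic: u_rel = (0.592 + 0.774) / (1 + 0.592·0.774) = 1.3660/1.4582 = 0.9368.
Δ = 1.3660 − 0.9368 = 0.4292.
(The classical prediction exceeds c; the relativistic result does not.)

Δ = 0.429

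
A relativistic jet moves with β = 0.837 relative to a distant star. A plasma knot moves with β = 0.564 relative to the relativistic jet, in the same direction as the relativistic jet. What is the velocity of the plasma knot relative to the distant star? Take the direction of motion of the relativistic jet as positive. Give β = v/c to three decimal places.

With v = 0.837 and u' = 0.564 (in units of c),
u = (u' + v)/(1 + u'v/c²):
u = (0.564 + 0.837) / (1 + 0.564·0.837) = 1.4010/1.4721 = 0.9517
(Galilean addition would give +1.401c, exceeding c.)

β = 0.952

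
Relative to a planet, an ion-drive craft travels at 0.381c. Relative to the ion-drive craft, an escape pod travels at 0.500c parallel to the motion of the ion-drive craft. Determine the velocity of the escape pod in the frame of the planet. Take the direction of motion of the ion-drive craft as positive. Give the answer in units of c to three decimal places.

0.740c

With v = 0.381 and u' = 0.500 (in units of c),
u = (u' + v)/(1 + u'v/c²):
u = (0.500 + 0.381) / (1 + 0.500·0.381) = 0.8810/1.1905 = 0.7400
(Galilean addition would give +0.881c.)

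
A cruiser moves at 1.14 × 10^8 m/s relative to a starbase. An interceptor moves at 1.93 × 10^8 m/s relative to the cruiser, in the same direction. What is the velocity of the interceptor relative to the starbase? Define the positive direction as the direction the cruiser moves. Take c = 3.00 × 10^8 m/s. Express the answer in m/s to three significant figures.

2.47 × 10^8 m/s

In units of c (dividing by 3.00 × 10^8 m/s): v = 0.380, u' = 0.643.
u = (u' + v)/(1 + u'v/c²):
u = (0.643 + 0.380) / (1 + 0.643·0.380) = 1.0233/1.2445 = 0.8223
(Galilean addition would give +1.023c, exceeding c.)
Converting back: u = 0.8223 × 3.00 × 10^8 m/s.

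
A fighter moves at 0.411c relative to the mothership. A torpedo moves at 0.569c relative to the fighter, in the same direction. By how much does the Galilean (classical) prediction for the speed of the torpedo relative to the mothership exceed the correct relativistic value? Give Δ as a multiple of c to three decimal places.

Galilean: u_cl = 0.569 + 0.411 = 0.9800.
Relativistic: u_rel = (0.569 + 0.411) / (1 + 0.569·0.411) = 0.9800/1.2339 = 0.7943.
Δ = 0.9800 − 0.7943 = 0.1857.

Δ = 0.186c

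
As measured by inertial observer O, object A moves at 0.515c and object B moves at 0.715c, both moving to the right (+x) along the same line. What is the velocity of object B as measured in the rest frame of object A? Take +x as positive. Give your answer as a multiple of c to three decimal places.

+0.317c

β_A = 0.515, β_B = 0.715.
Transform to A's frame with the inverse velocity-addition law: u' = (u − v)/(1 − uv/c²), taking u = β_B and v = β_A.
u' = (0.715 − 0.515) / (1 − (0.515)(0.715)) = 0.2000/0.6318 = 0.3166.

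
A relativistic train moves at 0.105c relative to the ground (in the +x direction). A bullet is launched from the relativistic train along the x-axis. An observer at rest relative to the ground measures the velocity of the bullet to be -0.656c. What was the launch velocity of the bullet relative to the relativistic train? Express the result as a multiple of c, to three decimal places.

Invert the composition law: u' = (u − v)/(1 − uv/c²).
u' = (-0.656 − 0.105) / (1 − (-0.656)(0.105)) = -0.7610/1.0689 = -0.7120.

-0.712c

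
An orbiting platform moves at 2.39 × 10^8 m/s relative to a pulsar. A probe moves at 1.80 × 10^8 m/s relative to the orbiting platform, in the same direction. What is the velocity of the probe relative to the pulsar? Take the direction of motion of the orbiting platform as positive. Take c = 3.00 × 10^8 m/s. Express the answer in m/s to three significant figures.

In units of c (dividing by 3.00 × 10^8 m/s): v = 0.797, u' = 0.600.
u = (u' + v)/(1 + u'v/c²):
u = (0.600 + 0.797) / (1 + 0.600·0.797) = 1.3967/1.4780 = 0.9450
Converting back: u = 0.9450 × 3.00 × 10^8 m/s.

2.83 × 10^8 m/s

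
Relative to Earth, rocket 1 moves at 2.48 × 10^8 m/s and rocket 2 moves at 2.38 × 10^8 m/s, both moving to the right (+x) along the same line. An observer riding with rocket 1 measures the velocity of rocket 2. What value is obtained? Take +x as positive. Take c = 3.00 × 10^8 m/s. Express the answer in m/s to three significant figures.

β_A = 0.827, β_B = 0.793 (dividing each by c = 3.00 × 10^8 m/s).
Transform to A's frame with the inverse velocity-addition law: u' = (u − v)/(1 − uv/c²), taking u = β_B and v = β_A.
u' = (0.793 − 0.827) / (1 − (0.827)(0.793)) = -0.0333/0.3442 = -0.0968.
u' = -0.0968 × 3.00 × 10^8 m/s.

-2.91 × 10^7 m/s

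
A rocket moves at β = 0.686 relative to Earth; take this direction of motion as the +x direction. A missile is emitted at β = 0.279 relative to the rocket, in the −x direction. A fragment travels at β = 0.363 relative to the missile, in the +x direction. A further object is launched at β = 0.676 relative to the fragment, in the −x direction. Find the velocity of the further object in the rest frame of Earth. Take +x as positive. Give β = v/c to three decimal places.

Apply u = (u' + v)/(1 + u'v/c²) successively, working outward toward Earth.
Start: velocity of the rocket relative to Earth = 0.6860c.
Compose with the missile (u' = -0.279 in the rocket frame): u_1 = (-0.279 + 0.686) / (1 + (-0.279)·0.686) = 0.4070/0.8086 = 0.5033.
Compose with the fragment (u' = 0.363 in the missile frame): u_2 = (0.363 + 0.503) / (1 + 0.363·0.503) = 0.8663/1.1827 = 0.7325.
Compose with the further object (u' = -0.676 in the fragment frame): u_3 = (-0.676 + 0.732) / (1 + (-0.676)·0.732) = 0.0565/0.5048 = 0.1119.

β = +0.112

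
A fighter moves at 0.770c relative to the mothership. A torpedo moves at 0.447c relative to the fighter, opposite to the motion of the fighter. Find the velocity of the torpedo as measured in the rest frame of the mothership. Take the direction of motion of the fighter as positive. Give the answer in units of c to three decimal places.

+0.493c

With v = 0.770 and u' = -0.447 (in units of c),
u = (u' + v)/(1 + u'v/c²):
u = (-0.447 + 0.770) / (1 + (-0.447)·0.770) = 0.3230/0.6558 = 0.4925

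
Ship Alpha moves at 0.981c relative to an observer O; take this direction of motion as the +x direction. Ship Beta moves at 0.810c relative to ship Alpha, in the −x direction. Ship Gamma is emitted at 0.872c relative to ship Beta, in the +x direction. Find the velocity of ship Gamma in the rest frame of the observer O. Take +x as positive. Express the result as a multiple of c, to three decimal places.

Apply u = (u' + v)/(1 + u'v/c²) successively, working outward toward the observer O.
Start: velocity of ship Alpha relative to the observer O = 0.9810c.
Compose with ship Beta (u' = -0.810 in ship Alpha frame): u_1 = (-0.810 + 0.981) / (1 + (-0.810)·0.981) = 0.1710/0.2054 = 0.8326.
Compose with ship Gamma (u' = 0.872 in ship Beta frame): u_2 = (0.872 + 0.833) / (1 + 0.872·0.833) = 1.7046/1.7260 = 0.9876.

+0.988c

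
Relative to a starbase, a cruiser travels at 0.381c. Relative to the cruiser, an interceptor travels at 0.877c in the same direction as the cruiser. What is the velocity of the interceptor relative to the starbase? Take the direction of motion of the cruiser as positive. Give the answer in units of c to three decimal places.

0.943c

With v = 0.381 and u' = 0.877 (in units of c),
u = (u' + v)/(1 + u'v/c²):
u = (0.877 + 0.381) / (1 + 0.877·0.381) = 1.2580/1.3341 = 0.9429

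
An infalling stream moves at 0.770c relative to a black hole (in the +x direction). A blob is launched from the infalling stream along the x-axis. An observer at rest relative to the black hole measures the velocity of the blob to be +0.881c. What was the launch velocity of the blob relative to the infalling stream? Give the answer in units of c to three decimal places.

+0.345c

Invert the composition law: u' = (u − v)/(1 − uv/c²).
u' = (0.881 − 0.770) / (1 − (0.881)(0.770)) = 0.1110/0.3216 = 0.3451.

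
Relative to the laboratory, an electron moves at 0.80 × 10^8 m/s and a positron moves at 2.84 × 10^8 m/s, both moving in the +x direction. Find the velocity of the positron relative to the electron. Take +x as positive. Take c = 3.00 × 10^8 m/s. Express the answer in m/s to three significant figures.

+2.73 × 10^8 m/s

β_A = 0.267, β_B = 0.947 (dividing each by c = 3.00 × 10^8 m/s).
Transform to A's frame with the inverse velocity-addition law: u' = (u − v)/(1 − uv/c²), taking u = β_B and v = β_A.
u' = (0.947 − 0.267) / (1 − (0.267)(0.947)) = 0.6800/0.7476 = 0.9096.
u' = 0.9096 × 3.00 × 10^8 m/s.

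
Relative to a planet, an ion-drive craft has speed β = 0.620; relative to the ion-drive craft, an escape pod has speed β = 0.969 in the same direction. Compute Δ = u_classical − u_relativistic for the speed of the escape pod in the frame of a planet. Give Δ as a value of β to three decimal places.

Δ = 0.596

Galilean: u_cl = 0.969 + 0.620 = 1.5890.
Relativistic: u_rel = (0.969 + 0.620) / (1 + 0.969·0.620) = 1.5890/1.6008 = 0.9926.
Δ = 1.5890 − 0.9926 = 0.5964.
(The classical prediction exceeds c; the relativistic result does not.)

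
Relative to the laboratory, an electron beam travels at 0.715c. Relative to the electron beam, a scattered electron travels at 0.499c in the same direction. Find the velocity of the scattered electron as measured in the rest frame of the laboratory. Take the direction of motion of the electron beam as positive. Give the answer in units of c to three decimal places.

0.895c

With v = 0.715 and u' = 0.499 (in units of c),
u = (u' + v)/(1 + u'v/c²):
u = (0.499 + 0.715) / (1 + 0.499·0.715) = 1.2140/1.3568 = 0.8948
(Galilean addition would give +1.214c, exceeding c.)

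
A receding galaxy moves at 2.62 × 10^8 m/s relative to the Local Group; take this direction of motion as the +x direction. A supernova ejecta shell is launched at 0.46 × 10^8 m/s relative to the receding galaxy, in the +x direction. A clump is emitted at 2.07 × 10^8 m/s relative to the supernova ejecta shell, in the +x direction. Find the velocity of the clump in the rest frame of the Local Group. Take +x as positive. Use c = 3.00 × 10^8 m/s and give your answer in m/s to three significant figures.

2.95 × 10^8 m/s

Apply u = (u' + v)/(1 + u'v/c²) successively, working outward toward the Local Group.
(Dividing each given speed by c = 3.00 × 10^8 m/s to work in units of c.)
Start: velocity of the receding galaxy relative to the Local Group = 0.8733c.
Compose with the supernova ejecta shell (u' = 0.153 in the receding galaxy frame): u_1 = (0.153 + 0.873) / (1 + 0.153·0.873) = 1.0267/1.1339 = 0.9054.
Compose with the clump (u' = 0.690 in the supernova ejecta shell frame): u_2 = (0.690 + 0.905) / (1 + 0.690·0.905) = 1.5954/1.6247 = 0.9820.
So u = 0.9820 × 3.00 × 10^8 m/s.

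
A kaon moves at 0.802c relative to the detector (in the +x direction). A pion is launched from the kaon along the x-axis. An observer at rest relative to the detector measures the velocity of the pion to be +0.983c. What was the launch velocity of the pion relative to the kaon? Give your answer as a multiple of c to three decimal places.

+0.855c

Invert the composition law: u' = (u − v)/(1 − uv/c²).
u' = (0.983 − 0.802) / (1 − (0.983)(0.802)) = 0.1810/0.2116 = 0.8553.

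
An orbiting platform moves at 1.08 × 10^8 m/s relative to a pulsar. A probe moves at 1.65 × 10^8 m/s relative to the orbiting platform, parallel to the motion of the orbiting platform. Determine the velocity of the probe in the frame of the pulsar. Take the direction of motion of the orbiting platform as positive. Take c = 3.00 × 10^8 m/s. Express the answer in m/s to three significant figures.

In units of c (dividing by 3.00 × 10^8 m/s): v = 0.360, u' = 0.550.
u = (u' + v)/(1 + u'v/c²):
u = (0.550 + 0.360) / (1 + 0.550·0.360) = 0.9100/1.1980 = 0.7596
Converting back: u = 0.7596 × 3.00 × 10^8 m/s.

2.28 × 10^8 m/s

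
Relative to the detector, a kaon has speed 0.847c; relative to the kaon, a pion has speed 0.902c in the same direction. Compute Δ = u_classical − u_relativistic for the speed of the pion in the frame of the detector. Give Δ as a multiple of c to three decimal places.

Δ = 0.758c

Galilean: u_cl = 0.902 + 0.847 = 1.7490.
Relativistic: u_rel = (0.902 + 0.847) / (1 + 0.902·0.847) = 1.7490/1.7640 = 0.9915.
Δ = 1.7490 − 0.9915 = 0.7575.
(The classical prediction exceeds c; the relativistic result does not.)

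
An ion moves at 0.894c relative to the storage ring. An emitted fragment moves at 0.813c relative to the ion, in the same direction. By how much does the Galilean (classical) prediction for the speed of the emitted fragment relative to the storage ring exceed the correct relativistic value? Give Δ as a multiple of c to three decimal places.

Δ = 0.718c

Galilean: u_cl = 0.813 + 0.894 = 1.7070.
Relativistic: u_rel = (0.813 + 0.894) / (1 + 0.813·0.894) = 1.7070/1.7268 = 0.9885.
Δ = 1.7070 − 0.9885 = 0.7185.
(The classical prediction exceeds c; the relativistic result does not.)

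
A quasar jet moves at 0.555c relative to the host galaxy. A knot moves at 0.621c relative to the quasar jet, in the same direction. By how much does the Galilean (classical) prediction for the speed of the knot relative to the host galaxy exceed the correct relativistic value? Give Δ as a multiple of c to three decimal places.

Galilean: u_cl = 0.621 + 0.555 = 1.1760.
Relativistic: u_rel = (0.621 + 0.555) / (1 + 0.621·0.555) = 1.1760/1.3447 = 0.8746.
Δ = 1.1760 − 0.8746 = 0.3014.
(The classical prediction exceeds c; the relativistic result does not.)

Δ = 0.301c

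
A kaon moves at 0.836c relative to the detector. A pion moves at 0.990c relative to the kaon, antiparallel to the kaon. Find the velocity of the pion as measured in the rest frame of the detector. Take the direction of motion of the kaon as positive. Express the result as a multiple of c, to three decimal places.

-0.893c

With v = 0.836 and u' = -0.990 (in units of c),
u = (u' + v)/(1 + u'v/c²):
u = (-0.990 + 0.836) / (1 + (-0.990)·0.836) = -0.1540/0.1724 = -0.8935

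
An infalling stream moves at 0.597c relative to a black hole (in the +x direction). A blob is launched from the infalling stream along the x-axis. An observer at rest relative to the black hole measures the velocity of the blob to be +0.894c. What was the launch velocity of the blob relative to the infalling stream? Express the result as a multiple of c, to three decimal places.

+0.637c

Invert the composition law: u' = (u − v)/(1 − uv/c²).
u' = (0.894 − 0.597) / (1 − (0.894)(0.597)) = 0.2970/0.4663 = 0.6370.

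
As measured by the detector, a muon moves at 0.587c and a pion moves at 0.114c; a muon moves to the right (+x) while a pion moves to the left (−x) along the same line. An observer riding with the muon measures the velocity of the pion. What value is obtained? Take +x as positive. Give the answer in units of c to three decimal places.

-0.657c

β_A = 0.587, β_B = -0.114.
Transform to A's frame with the inverse velocity-addition law: u' = (u − v)/(1 − uv/c²), taking u = β_B and v = β_A.
u' = (-0.114 − 0.587) / (1 − (0.587)(-0.114)) = -0.7010/1.0669 = -0.6570.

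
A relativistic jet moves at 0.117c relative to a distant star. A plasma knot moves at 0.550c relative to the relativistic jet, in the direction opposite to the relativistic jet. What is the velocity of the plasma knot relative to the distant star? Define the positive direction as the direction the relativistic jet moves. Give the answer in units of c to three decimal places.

With v = 0.117 and u' = -0.550 (in units of c),
u = (u' + v)/(1 + u'v/c²):
u = (-0.550 + 0.117) / (1 + (-0.550)·0.117) = -0.4330/0.9356 = -0.4628

-0.463c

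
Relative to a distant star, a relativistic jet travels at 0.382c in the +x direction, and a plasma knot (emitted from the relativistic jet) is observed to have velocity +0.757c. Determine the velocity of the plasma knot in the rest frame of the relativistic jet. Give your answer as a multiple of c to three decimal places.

+0.528c

Invert the composition law: u' = (u − v)/(1 − uv/c²).
u' = (0.757 − 0.382) / (1 − (0.757)(0.382)) = 0.3750/0.7108 = 0.5276.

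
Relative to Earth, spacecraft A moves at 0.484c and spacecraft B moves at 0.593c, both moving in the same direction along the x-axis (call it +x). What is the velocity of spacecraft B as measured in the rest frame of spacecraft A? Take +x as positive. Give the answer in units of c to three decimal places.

+0.153c

β_A = 0.484, β_B = 0.593.
Transform to A's frame with the inverse velocity-addition law: u' = (u − v)/(1 − uv/c²), taking u = β_B and v = β_A.
u' = (0.593 − 0.484) / (1 − (0.484)(0.593)) = 0.1090/0.7130 = 0.1529.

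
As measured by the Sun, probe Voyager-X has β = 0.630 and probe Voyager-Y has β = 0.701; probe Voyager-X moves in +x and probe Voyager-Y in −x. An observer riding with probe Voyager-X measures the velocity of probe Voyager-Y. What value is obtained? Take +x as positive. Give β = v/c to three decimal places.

β_A = 0.630, β_B = -0.701.
Transform to A's frame with the inverse velocity-addition law: u' = (u − v)/(1 − uv/c²), taking u = β_B and v = β_A.
u' = (-0.701 − 0.630) / (1 − (0.630)(-0.701)) = -1.3310/1.4416 = -0.9233.

β = -0.923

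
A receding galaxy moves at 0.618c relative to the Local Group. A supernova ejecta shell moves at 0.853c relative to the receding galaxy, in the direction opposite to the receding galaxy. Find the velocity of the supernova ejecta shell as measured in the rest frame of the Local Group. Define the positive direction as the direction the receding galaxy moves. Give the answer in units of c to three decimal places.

-0.497c

With v = 0.618 and u' = -0.853 (in units of c),
u = (u' + v)/(1 + u'v/c²):
u = (-0.853 + 0.618) / (1 + (-0.853)·0.618) = -0.2350/0.4728 = -0.4970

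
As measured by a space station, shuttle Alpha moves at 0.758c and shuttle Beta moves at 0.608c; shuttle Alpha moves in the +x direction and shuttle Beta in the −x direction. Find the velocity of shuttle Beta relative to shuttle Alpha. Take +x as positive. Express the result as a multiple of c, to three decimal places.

β_A = 0.758, β_B = -0.608.
Transform to A's frame with the inverse velocity-addition law: u' = (u − v)/(1 − uv/c²), taking u = β_B and v = β_A.
u' = (-0.608 − 0.758) / (1 − (0.758)(-0.608)) = -1.3660/1.4609 = -0.9351.

-0.935c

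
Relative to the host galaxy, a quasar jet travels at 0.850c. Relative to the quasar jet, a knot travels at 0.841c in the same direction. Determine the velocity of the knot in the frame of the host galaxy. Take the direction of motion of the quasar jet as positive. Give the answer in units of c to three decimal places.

0.986c

With v = 0.850 and u' = 0.841 (in units of c),
u = (u' + v)/(1 + u'v/c²):
u = (0.841 + 0.850) / (1 + 0.841·0.850) = 1.6910/1.7148 = 0.9861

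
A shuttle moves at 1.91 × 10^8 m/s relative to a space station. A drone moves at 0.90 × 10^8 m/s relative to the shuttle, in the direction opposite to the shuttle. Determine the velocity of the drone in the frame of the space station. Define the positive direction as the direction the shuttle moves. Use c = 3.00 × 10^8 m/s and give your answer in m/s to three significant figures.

+1.25 × 10^8 m/s

In units of c (dividing by 3.00 × 10^8 m/s): v = 0.637, u' = -0.300.
u = (u' + v)/(1 + u'v/c²):
u = (-0.300 + 0.637) / (1 + (-0.300)·0.637) = 0.3367/0.8090 = 0.4162
(Galilean addition would give +0.337c.)
Converting back: u = 0.4162 × 3.00 × 10^8 m/s.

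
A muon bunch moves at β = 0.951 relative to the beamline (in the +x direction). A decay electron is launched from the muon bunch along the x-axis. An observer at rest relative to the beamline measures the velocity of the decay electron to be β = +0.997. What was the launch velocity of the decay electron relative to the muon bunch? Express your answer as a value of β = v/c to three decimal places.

β = +0.887

Invert the composition law: u' = (u − v)/(1 − uv/c²).
u' = (0.997 − 0.951) / (1 − (0.997)(0.951)) = 0.0460/0.0519 = 0.8871.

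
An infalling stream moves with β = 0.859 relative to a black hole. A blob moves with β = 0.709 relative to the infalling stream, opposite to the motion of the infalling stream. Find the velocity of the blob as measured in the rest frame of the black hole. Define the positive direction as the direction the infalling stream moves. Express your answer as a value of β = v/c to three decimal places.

β = +0.384

With v = 0.859 and u' = -0.709 (in units of c),
u = (u' + v)/(1 + u'v/c²):
u = (-0.709 + 0.859) / (1 + (-0.709)·0.859) = 0.1500/0.3910 = 0.3837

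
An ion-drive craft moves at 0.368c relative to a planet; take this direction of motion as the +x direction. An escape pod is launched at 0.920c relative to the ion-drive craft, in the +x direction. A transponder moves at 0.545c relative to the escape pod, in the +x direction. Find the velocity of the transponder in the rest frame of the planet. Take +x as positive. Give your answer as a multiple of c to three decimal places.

0.989c

Apply u = (u' + v)/(1 + u'v/c²) successively, working outward toward the planet.
Start: velocity of the ion-drive craft relative to the planet = 0.3680c.
Compose with the escape pod (u' = 0.920 in the ion-drive craft frame): u_1 = (0.920 + 0.368) / (1 + 0.920·0.368) = 1.2880/1.3386 = 0.9622.
Compose with the transponder (u' = 0.545 in the escape pod frame): u_2 = (0.545 + 0.962) / (1 + 0.545·0.962) = 1.5072/1.5244 = 0.9887.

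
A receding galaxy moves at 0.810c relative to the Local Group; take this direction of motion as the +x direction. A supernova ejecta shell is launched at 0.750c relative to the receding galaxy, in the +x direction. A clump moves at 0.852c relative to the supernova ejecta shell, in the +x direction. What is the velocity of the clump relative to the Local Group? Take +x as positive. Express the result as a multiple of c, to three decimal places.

Apply u = (u' + v)/(1 + u'v/c²) successively, working outward toward the Local Group.
Start: velocity of the receding galaxy relative to the Local Group = 0.8100c.
Compose with the supernova ejecta shell (u' = 0.750 in the receding galaxy frame): u_1 = (0.750 + 0.810) / (1 + 0.750·0.810) = 1.5600/1.6075 = 0.9705.
Compose with the clump (u' = 0.852 in the supernova ejecta shell frame): u_2 = (0.852 + 0.970) / (1 + 0.852·0.970) = 1.8225/1.8268 = 0.9976.

0.998c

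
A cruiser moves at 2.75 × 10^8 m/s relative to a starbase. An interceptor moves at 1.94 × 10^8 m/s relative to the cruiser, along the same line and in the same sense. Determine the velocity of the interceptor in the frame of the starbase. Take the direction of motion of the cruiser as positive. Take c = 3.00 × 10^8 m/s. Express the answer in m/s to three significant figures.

In units of c (dividing by 3.00 × 10^8 m/s): v = 0.917, u' = 0.647.
u = (u' + v)/(1 + u'v/c²):
u = (0.647 + 0.917) / (1 + 0.647·0.917) = 1.5633/1.5928 = 0.9815
Converting back: u = 0.9815 × 3.00 × 10^8 m/s.

2.94 × 10^8 m/s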